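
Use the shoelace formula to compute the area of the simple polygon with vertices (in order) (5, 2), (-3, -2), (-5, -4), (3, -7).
Area = 43

Shoelace formula: Area = (1/2) |Σ_i (x_i · y_{i+1} − x_{i+1} · y_i)| (indices mod n). Compute each cross term:
  (5)(-2) − (-3)(2) = -4
  (-3)(-4) − (-5)(-2) = 2
  (-5)(-7) − (3)(-4) = 47
  (3)(2) − (5)(-7) = 41
Sum = 86, so (signed) Area = 86/2 = 43, |Area| = 43.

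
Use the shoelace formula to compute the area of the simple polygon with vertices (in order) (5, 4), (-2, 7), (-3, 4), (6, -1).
Area = 32

Shoelace formula: Area = (1/2) |Σ_i (x_i · y_{i+1} − x_{i+1} · y_i)| (indices mod n). Compute each cross term:
  (5)(7) − (-2)(4) = 43
  (-2)(4) − (-3)(7) = 13
  (-3)(-1) − (6)(4) = -21
  (6)(4) − (5)(-1) = 29
Sum = 64, so (signed) Area = 64/2 = 32, |Area| = 32.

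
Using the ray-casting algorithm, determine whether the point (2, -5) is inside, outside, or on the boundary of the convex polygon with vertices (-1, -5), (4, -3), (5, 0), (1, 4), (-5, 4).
The point (2, -5) lies strictly outside the polygon

Cast a horizontal ray to the right from the query point and count how many polygon edges it crosses (each edge strictly once or zero times, handled with the usual half-open convention). 
Parity of crossings → even ⇒ outside.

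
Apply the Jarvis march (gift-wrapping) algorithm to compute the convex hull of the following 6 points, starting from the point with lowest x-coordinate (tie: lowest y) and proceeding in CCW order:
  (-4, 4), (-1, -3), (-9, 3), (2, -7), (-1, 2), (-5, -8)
Hull (CCW) = [(-9, 3), (-5, -8), (2, -7), (-1, 2), (-4, 4)]

Jarvis march: at each step, from the current hull vertex p, select the next vertex q as the point such that every other point lies strictly to the left of (or on) the directed line p → q. (Equivalently: for every other point r, the cross product (q − p) × (r − p) ≥ 0.)
Starting point (lowest x, tie lowest y): (-9, 3). Wrap until returning to start. Resulting hull: (-9, 3), (-5, -8), (2, -7), (-1, 2), (-4, 4).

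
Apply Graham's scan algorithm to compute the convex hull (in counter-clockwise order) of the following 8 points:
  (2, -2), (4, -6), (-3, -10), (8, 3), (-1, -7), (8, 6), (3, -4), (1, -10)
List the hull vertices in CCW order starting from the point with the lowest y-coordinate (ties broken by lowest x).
Hull (CCW) = [(-3, -10), (1, -10), (4, -6), (8, 3), (8, 6), (2, -2)]

Graham scan procedure:
  1. Find the pivot p₀ = point with lowest y (tie → lowest x): (-3, -10).
  2. Sort the remaining points by polar angle around p₀.
  3. Walk through sorted points, maintaining a stack; pop the top while the last three entries make a non-left turn (cross product ≤ 0).
  4. Final stack is the convex hull in CCW order: (-3, -10), (1, -10), (4, -6), (8, 3), (8, 6), (2, -2).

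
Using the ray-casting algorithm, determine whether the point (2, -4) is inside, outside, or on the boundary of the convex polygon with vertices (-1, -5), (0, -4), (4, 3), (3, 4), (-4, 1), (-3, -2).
The point (2, -4) lies strictly outside the polygon

Cast a horizontal ray to the right from the query point and count how many polygon edges it crosses (each edge strictly once or zero times, handled with the usual half-open convention). 
Parity of crossings → even ⇒ outside.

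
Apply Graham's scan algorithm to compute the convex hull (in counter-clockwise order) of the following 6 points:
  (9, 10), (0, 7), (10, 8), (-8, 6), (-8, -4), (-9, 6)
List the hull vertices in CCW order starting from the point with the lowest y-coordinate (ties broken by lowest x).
Hull (CCW) = [(-8, -4), (10, 8), (9, 10), (-9, 6)]

Graham scan procedure:
  1. Find the pivot p₀ = point with lowest y (tie → lowest x): (-8, -4).
  2. Sort the remaining points by polar angle around p₀.
  3. Walk through sorted points, maintaining a stack; pop the top while the last three entries make a non-left turn (cross product ≤ 0).
  4. Final stack is the convex hull in CCW order: (-8, -4), (10, 8), (9, 10), (-9, 6).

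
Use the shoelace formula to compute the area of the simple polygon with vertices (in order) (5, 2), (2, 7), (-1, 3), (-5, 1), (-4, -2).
Area = 37

Shoelace formula: Area = (1/2) |Σ_i (x_i · y_{i+1} − x_{i+1} · y_i)| (indices mod n). Compute each cross term:
  (5)(7) − (2)(2) = 31
  (2)(3) − (-1)(7) = 13
  (-1)(1) − (-5)(3) = 14
  (-5)(-2) − (-4)(1) = 14
  (-4)(2) − (5)(-2) = 2
Sum = 74, so (signed) Area = 74/2 = 37, |Area| = 37.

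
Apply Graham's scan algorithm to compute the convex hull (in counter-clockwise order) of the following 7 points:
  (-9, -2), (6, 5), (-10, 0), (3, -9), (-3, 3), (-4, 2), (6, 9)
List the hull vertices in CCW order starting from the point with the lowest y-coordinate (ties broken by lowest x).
Hull (CCW) = [(3, -9), (6, 5), (6, 9), (-10, 0), (-9, -2)]

Graham scan procedure:
  1. Find the pivot p₀ = point with lowest y (tie → lowest x): (3, -9).
  2. Sort the remaining points by polar angle around p₀.
  3. Walk through sorted points, maintaining a stack; pop the top while the last three entries make a non-left turn (cross product ≤ 0).
  4. Final stack is the convex hull in CCW order: (3, -9), (6, 5), (6, 9), (-10, 0), (-9, -2).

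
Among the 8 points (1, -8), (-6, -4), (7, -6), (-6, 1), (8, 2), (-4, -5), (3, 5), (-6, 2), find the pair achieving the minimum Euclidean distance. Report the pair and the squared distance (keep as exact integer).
Pair = ((-6, 1), (-6, 2)); squared distance = 1

Compute all C(8, 2) = 28 pairwise squared distances (x_i − x_j)² + (y_i − y_j)². The minimum is 1, attained by the pair ((-6, 1), (-6, 2)).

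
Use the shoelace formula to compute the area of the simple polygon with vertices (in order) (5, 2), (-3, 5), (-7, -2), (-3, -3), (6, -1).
Area = 125/2

Shoelace formula: Area = (1/2) |Σ_i (x_i · y_{i+1} − x_{i+1} · y_i)| (indices mod n). Compute each cross term:
  (5)(5) − (-3)(2) = 31
  (-3)(-2) − (-7)(5) = 41
  (-7)(-3) − (-3)(-2) = 15
  (-3)(-1) − (6)(-3) = 21
  (6)(2) − (5)(-1) = 17
Sum = 125, so (signed) Area = 125/2 = 125/2, |Area| = 125/2.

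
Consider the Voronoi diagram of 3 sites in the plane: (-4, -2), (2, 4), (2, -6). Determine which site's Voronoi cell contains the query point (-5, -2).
Nearest site = (-4, -2)

The Voronoi cell of site s contains exactly those query points closer to s than to any other site. Compute squared distances from q = (-5, -2) to each site:
  (-4 − -5)² + (-2 − -2)² = 1
  (2 − -5)² + (-6 − -2)² = 65
  (2 − -5)² + (4 − -2)² = 85
Minimum is attained by (-4, -2), so q lies in its Voronoi cell.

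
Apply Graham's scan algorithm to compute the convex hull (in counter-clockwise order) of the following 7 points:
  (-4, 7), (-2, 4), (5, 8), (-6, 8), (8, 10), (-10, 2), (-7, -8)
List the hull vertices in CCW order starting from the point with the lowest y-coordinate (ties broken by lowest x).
Hull (CCW) = [(-7, -8), (8, 10), (-6, 8), (-10, 2)]

Graham scan procedure:
  1. Find the pivot p₀ = point with lowest y (tie → lowest x): (-7, -8).
  2. Sort the remaining points by polar angle around p₀.
  3. Walk through sorted points, maintaining a stack; pop the top while the last three entries make a non-left turn (cross product ≤ 0).
  4. Final stack is the convex hull in CCW order: (-7, -8), (8, 10), (-6, 8), (-10, 2).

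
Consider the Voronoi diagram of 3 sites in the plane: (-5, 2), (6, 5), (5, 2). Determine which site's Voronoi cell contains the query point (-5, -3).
Nearest site = (-5, 2)

The Voronoi cell of site s contains exactly those query points closer to s than to any other site. Compute squared distances from q = (-5, -3) to each site:
  (-5 − -5)² + (2 − -3)² = 25
  (5 − -5)² + (2 − -3)² = 125
  (6 − -5)² + (5 − -3)² = 185
Minimum is attained by (-5, 2), so q lies in its Voronoi cell.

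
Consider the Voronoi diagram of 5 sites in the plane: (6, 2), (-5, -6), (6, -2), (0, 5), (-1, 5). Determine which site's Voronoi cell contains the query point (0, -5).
Nearest site = (-5, -6)

The Voronoi cell of site s contains exactly those query points closer to s than to any other site. Compute squared distances from q = (0, -5) to each site:
  (-5 − 0)² + (-6 − -5)² = 26
  (6 − 0)² + (-2 − -5)² = 45
  (6 − 0)² + (2 − -5)² = 85
  (0 − 0)² + (5 − -5)² = 100
  (-1 − 0)² + (5 − -5)² = 101
Minimum is attained by (-5, -6), so q lies in its Voronoi cell.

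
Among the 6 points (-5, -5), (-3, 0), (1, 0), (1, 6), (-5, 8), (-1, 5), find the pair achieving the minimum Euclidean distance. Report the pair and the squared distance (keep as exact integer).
Pair = ((1, 6), (-1, 5)); squared distance = 5

Compute all C(6, 2) = 15 pairwise squared distances (x_i − x_j)² + (y_i − y_j)². The minimum is 5, attained by the pair ((1, 6), (-1, 5)).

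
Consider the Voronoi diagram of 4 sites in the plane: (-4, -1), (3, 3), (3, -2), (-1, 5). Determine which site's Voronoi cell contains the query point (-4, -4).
Nearest site = (-4, -1)

The Voronoi cell of site s contains exactly those query points closer to s than to any other site. Compute squared distances from q = (-4, -4) to each site:
  (-4 − -4)² + (-1 − -4)² = 9
  (3 − -4)² + (-2 − -4)² = 53
  (-1 − -4)² + (5 − -4)² = 90
  (3 − -4)² + (3 − -4)² = 98
Minimum is attained by (-4, -1), so q lies in its Voronoi cell.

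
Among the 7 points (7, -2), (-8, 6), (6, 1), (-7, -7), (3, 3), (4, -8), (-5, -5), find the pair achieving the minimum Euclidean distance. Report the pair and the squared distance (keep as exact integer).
Pair = ((-7, -7), (-5, -5)); squared distance = 8

Compute all C(7, 2) = 21 pairwise squared distances (x_i − x_j)² + (y_i − y_j)². The minimum is 8, attained by the pair ((-7, -7), (-5, -5)).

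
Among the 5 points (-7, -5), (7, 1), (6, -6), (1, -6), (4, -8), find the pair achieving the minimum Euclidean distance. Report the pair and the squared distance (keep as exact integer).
Pair = ((6, -6), (4, -8)); squared distance = 8

Compute all C(5, 2) = 10 pairwise squared distances (x_i − x_j)² + (y_i − y_j)². The minimum is 8, attained by the pair ((6, -6), (4, -8)).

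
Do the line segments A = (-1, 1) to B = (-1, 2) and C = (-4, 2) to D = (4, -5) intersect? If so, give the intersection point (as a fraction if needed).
No (intersection of containing lines falls outside at least one segment)

Parametrize and solve: t = -13/8, s = 3/8. At least one of these is outside [0, 1], so the segments do not intersect.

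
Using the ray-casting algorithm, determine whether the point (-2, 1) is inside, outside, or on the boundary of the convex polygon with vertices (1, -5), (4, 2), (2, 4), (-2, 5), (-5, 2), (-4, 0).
The point (-2, 1) lies strictly inside the polygon

Cast a horizontal ray to the right from the query point and count how many polygon edges it crosses (each edge strictly once or zero times, handled with the usual half-open convention). 
Parity of crossings → odd ⇒ inside.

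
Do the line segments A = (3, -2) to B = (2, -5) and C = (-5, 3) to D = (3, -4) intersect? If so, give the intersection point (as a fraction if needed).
Yes; intersection at (77/31, -110/31) (t = 16/31 on AB, s = 29/31 on CD)

Parametrize AB as A + t(B − A) = (3 + -1 t, -2 + -3 t) and CD as C + s(D − C) = (-5 + 8 s, 3 + -7 s). Solve the linear system for (t, s). Determinant = -31 ≠ 0, so a unique intersection of the containing lines exists. Solution: t = 16/31, s = 29/31 — both in [0, 1], so the segments cross. Intersection point: (77/31, -110/31).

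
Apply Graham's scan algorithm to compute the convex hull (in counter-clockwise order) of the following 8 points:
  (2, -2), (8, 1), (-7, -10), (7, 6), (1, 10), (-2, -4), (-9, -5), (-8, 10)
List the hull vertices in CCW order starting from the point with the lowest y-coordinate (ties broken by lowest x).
Hull (CCW) = [(-7, -10), (8, 1), (7, 6), (1, 10), (-8, 10), (-9, -5)]

Graham scan procedure:
  1. Find the pivot p₀ = point with lowest y (tie → lowest x): (-7, -10).
  2. Sort the remaining points by polar angle around p₀.
  3. Walk through sorted points, maintaining a stack; pop the top while the last three entries make a non-left turn (cross product ≤ 0).
  4. Final stack is the convex hull in CCW order: (-7, -10), (8, 1), (7, 6), (1, 10), (-8, 10), (-9, -5).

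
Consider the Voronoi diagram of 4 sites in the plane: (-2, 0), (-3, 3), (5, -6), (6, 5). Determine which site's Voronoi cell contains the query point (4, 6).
Nearest site = (6, 5)

The Voronoi cell of site s contains exactly those query points closer to s than to any other site. Compute squared distances from q = (4, 6) to each site:
  (6 − 4)² + (5 − 6)² = 5
  (-3 − 4)² + (3 − 6)² = 58
  (-2 − 4)² + (0 − 6)² = 72
  (5 − 4)² + (-6 − 6)² = 145
Minimum is attained by (6, 5), so q lies in its Voronoi cell.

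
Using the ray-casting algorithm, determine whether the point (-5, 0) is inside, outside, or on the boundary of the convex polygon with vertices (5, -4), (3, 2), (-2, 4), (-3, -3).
The point (-5, 0) lies strictly outside the polygon

Cast a horizontal ray to the right from the query point and count how many polygon edges it crosses (each edge strictly once or zero times, handled with the usual half-open convention). 
Parity of crossings → even ⇒ outside.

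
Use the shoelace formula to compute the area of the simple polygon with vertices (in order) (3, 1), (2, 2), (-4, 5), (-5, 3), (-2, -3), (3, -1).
Area = 73/2

Shoelace formula: Area = (1/2) |Σ_i (x_i · y_{i+1} − x_{i+1} · y_i)| (indices mod n). Compute each cross term:
  (3)(2) − (2)(1) = 4
  (2)(5) − (-4)(2) = 18
  (-4)(3) − (-5)(5) = 13
  (-5)(-3) − (-2)(3) = 21
  (-2)(-1) − (3)(-3) = 11
  (3)(1) − (3)(-1) = 6
Sum = 73, so (signed) Area = 73/2 = 73/2, |Area| = 73/2.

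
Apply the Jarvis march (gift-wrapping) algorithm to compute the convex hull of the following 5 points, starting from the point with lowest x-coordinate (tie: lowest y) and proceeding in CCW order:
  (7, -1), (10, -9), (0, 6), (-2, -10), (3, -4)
Hull (CCW) = [(-2, -10), (10, -9), (7, -1), (0, 6)]

Jarvis march: at each step, from the current hull vertex p, select the next vertex q as the point such that every other point lies strictly to the left of (or on) the directed line p → q. (Equivalently: for every other point r, the cross product (q − p) × (r − p) ≥ 0.)
Starting point (lowest x, tie lowest y): (-2, -10). Wrap until returning to start. Resulting hull: (-2, -10), (10, -9), (7, -1), (0, 6).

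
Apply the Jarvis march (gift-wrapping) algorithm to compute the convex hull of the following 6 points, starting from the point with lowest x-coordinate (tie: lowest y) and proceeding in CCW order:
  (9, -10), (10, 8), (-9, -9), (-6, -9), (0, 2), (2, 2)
Hull (CCW) = [(-9, -9), (9, -10), (10, 8), (0, 2)]

Jarvis march: at each step, from the current hull vertex p, select the next vertex q as the point such that every other point lies strictly to the left of (or on) the directed line p → q. (Equivalently: for every other point r, the cross product (q − p) × (r − p) ≥ 0.)
Starting point (lowest x, tie lowest y): (-9, -9). Wrap until returning to start. Resulting hull: (-9, -9), (9, -10), (10, 8), (0, 2).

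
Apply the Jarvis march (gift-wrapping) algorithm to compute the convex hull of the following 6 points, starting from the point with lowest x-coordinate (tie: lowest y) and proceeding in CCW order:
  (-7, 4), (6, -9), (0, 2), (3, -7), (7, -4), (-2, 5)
Hull (CCW) = [(-7, 4), (3, -7), (6, -9), (7, -4), (-2, 5)]

Jarvis march: at each step, from the current hull vertex p, select the next vertex q as the point such that every other point lies strictly to the left of (or on) the directed line p → q. (Equivalently: for every other point r, the cross product (q − p) × (r − p) ≥ 0.)
Starting point (lowest x, tie lowest y): (-7, 4). Wrap until returning to start. Resulting hull: (-7, 4), (3, -7), (6, -9), (7, -4), (-2, 5).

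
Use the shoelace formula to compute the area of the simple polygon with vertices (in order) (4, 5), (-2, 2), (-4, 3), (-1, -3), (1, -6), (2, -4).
Area = 39

Shoelace formula: Area = (1/2) |Σ_i (x_i · y_{i+1} − x_{i+1} · y_i)| (indices mod n). Compute each cross term:
  (4)(2) − (-2)(5) = 18
  (-2)(3) − (-4)(2) = 2
  (-4)(-3) − (-1)(3) = 15
  (-1)(-6) − (1)(-3) = 9
  (1)(-4) − (2)(-6) = 8
  (2)(5) − (4)(-4) = 26
Sum = 78, so (signed) Area = 78/2 = 39, |Area| = 39.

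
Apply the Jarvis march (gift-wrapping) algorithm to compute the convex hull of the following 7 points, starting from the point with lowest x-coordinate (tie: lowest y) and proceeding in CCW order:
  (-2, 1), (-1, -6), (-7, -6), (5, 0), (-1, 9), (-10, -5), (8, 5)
Hull (CCW) = [(-10, -5), (-7, -6), (-1, -6), (5, 0), (8, 5), (-1, 9)]

Jarvis march: at each step, from the current hull vertex p, select the next vertex q as the point such that every other point lies strictly to the left of (or on) the directed line p → q. (Equivalently: for every other point r, the cross product (q − p) × (r − p) ≥ 0.)
Starting point (lowest x, tie lowest y): (-10, -5). Wrap until returning to start. Resulting hull: (-10, -5), (-7, -6), (-1, -6), (5, 0), (8, 5), (-1, 9).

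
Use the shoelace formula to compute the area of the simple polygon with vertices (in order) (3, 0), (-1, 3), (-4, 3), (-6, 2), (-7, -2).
Area = 30

Shoelace formula: Area = (1/2) |Σ_i (x_i · y_{i+1} − x_{i+1} · y_i)| (indices mod n). Compute each cross term:
  (3)(3) − (-1)(0) = 9
  (-1)(3) − (-4)(3) = 9
  (-4)(2) − (-6)(3) = 10
  (-6)(-2) − (-7)(2) = 26
  (-7)(0) − (3)(-2) = 6
Sum = 60, so (signed) Area = 60/2 = 30, |Area| = 30.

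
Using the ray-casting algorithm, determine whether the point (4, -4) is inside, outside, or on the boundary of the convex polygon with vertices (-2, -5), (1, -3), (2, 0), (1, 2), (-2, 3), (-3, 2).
The point (4, -4) lies strictly outside the polygon

Cast a horizontal ray to the right from the query point and count how many polygon edges it crosses (each edge strictly once or zero times, handled with the usual half-open convention). 
Parity of crossings → even ⇒ outside.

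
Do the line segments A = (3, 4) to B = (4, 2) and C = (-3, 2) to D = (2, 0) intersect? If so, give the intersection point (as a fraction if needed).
No (intersection of containing lines falls outside at least one segment)

Parametrize and solve: t = 11/4, s = 7/4. At least one of these is outside [0, 1], so the segments do not intersect.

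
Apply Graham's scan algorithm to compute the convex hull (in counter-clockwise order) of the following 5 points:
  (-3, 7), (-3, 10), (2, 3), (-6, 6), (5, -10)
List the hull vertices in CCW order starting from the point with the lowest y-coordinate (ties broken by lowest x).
Hull (CCW) = [(5, -10), (2, 3), (-3, 10), (-6, 6)]

Graham scan procedure:
  1. Find the pivot p₀ = point with lowest y (tie → lowest x): (5, -10).
  2. Sort the remaining points by polar angle around p₀.
  3. Walk through sorted points, maintaining a stack; pop the top while the last three entries make a non-left turn (cross product ≤ 0).
  4. Final stack is the convex hull in CCW order: (5, -10), (2, 3), (-3, 10), (-6, 6).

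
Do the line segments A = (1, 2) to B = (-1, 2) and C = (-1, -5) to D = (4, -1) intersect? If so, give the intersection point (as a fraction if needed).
No (intersection of containing lines falls outside at least one segment)

Parametrize and solve: t = -27/8, s = 7/4. At least one of these is outside [0, 1], so the segments do not intersect.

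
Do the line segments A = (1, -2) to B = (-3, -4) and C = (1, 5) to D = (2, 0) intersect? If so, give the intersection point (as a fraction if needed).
No (intersection of containing lines falls outside at least one segment)

Parametrize and solve: t = -7/22, s = 14/11. At least one of these is outside [0, 1], so the segments do not intersect.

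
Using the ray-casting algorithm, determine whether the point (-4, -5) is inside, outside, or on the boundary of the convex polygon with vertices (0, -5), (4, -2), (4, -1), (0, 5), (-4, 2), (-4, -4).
The point (-4, -5) lies strictly outside the polygon

Cast a horizontal ray to the right from the query point and count how many polygon edges it crosses (each edge strictly once or zero times, handled with the usual half-open convention). 
Parity of crossings → even ⇒ outside.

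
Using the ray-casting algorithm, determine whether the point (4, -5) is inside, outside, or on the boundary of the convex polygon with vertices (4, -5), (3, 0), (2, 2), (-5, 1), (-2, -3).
The point (4, -5) lies on the polygon boundary

Boundary check: the query satisfies the collinearity and bounding-box conditions for some polygon edge, so it lies exactly on the boundary.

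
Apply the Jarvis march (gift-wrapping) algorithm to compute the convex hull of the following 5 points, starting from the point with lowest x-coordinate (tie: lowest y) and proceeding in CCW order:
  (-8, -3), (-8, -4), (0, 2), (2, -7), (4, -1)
Hull (CCW) = [(-8, -4), (2, -7), (4, -1), (0, 2), (-8, -3)]

Jarvis march: at each step, from the current hull vertex p, select the next vertex q as the point such that every other point lies strictly to the left of (or on) the directed line p → q. (Equivalently: for every other point r, the cross product (q − p) × (r − p) ≥ 0.)
Starting point (lowest x, tie lowest y): (-8, -4). Wrap until returning to start. Resulting hull: (-8, -4), (2, -7), (4, -1), (0, 2), (-8, -3).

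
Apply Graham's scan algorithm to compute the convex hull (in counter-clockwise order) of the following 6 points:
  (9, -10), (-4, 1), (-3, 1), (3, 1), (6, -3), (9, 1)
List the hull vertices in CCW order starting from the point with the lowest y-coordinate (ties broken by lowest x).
Hull (CCW) = [(9, -10), (9, 1), (-4, 1)]

Graham scan procedure:
  1. Find the pivot p₀ = point with lowest y (tie → lowest x): (9, -10).
  2. Sort the remaining points by polar angle around p₀.
  3. Walk through sorted points, maintaining a stack; pop the top while the last three entries make a non-left turn (cross product ≤ 0).
  4. Final stack is the convex hull in CCW order: (9, -10), (9, 1), (-4, 1).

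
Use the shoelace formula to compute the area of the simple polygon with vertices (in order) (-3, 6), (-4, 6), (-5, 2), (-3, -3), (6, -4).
Area = 103/2

Shoelace formula: Area = (1/2) |Σ_i (x_i · y_{i+1} − x_{i+1} · y_i)| (indices mod n). Compute each cross term:
  (-3)(6) − (-4)(6) = 6
  (-4)(2) − (-5)(6) = 22
  (-5)(-3) − (-3)(2) = 21
  (-3)(-4) − (6)(-3) = 30
  (6)(6) − (-3)(-4) = 24
Sum = 103, so (signed) Area = 103/2 = 103/2, |Area| = 103/2.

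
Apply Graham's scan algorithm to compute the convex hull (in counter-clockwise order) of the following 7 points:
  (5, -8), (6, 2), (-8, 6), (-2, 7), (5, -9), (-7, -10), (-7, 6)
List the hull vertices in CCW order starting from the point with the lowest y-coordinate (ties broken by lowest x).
Hull (CCW) = [(-7, -10), (5, -9), (6, 2), (-2, 7), (-8, 6)]

Graham scan procedure:
  1. Find the pivot p₀ = point with lowest y (tie → lowest x): (-7, -10).
  2. Sort the remaining points by polar angle around p₀.
  3. Walk through sorted points, maintaining a stack; pop the top while the last three entries make a non-left turn (cross product ≤ 0).
  4. Final stack is the convex hull in CCW order: (-7, -10), (5, -9), (6, 2), (-2, 7), (-8, 6).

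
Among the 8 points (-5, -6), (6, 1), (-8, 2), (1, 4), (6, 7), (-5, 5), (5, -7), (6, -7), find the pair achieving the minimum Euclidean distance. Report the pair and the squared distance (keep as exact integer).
Pair = ((5, -7), (6, -7)); squared distance = 1

Compute all C(8, 2) = 28 pairwise squared distances (x_i − x_j)² + (y_i − y_j)². The minimum is 1, attained by the pair ((5, -7), (6, -7)).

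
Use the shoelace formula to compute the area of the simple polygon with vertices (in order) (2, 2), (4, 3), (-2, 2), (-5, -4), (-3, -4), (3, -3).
Area = 71/2

Shoelace formula: Area = (1/2) |Σ_i (x_i · y_{i+1} − x_{i+1} · y_i)| (indices mod n). Compute each cross term:
  (2)(3) − (4)(2) = -2
  (4)(2) − (-2)(3) = 14
  (-2)(-4) − (-5)(2) = 18
  (-5)(-4) − (-3)(-4) = 8
  (-3)(-3) − (3)(-4) = 21
  (3)(2) − (2)(-3) = 12
Sum = 71, so (signed) Area = 71/2 = 71/2, |Area| = 71/2.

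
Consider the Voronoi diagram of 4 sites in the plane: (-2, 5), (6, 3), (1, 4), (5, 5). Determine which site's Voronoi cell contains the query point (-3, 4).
Nearest site = (-2, 5)

The Voronoi cell of site s contains exactly those query points closer to s than to any other site. Compute squared distances from q = (-3, 4) to each site:
  (-2 − -3)² + (5 − 4)² = 2
  (1 − -3)² + (4 − 4)² = 16
  (5 − -3)² + (5 − 4)² = 65
  (6 − -3)² + (3 − 4)² = 82
Minimum is attained by (-2, 5), so q lies in its Voronoi cell.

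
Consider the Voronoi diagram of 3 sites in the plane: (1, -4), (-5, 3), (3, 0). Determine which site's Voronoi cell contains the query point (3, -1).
Nearest site = (3, 0)

The Voronoi cell of site s contains exactly those query points closer to s than to any other site. Compute squared distances from q = (3, -1) to each site:
  (3 − 3)² + (0 − -1)² = 1
  (1 − 3)² + (-4 − -1)² = 13
  (-5 − 3)² + (3 − -1)² = 80
Minimum is attained by (3, 0), so q lies in its Voronoi cell.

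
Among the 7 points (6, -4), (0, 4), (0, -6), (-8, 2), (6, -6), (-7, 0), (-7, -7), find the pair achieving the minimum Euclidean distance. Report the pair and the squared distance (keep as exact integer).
Pair = ((6, -4), (6, -6)); squared distance = 4

Compute all C(7, 2) = 21 pairwise squared distances (x_i − x_j)² + (y_i − y_j)². The minimum is 4, attained by the pair ((6, -4), (6, -6)).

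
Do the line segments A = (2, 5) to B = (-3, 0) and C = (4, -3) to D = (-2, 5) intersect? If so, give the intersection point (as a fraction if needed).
Yes; intersection at (-2/7, 19/7) (t = 16/35 on AB, s = 5/7 on CD)

Parametrize AB as A + t(B − A) = (2 + -5 t, 5 + -5 t) and CD as C + s(D − C) = (4 + -6 s, -3 + 8 s). Solve the linear system for (t, s). Determinant = 70 ≠ 0, so a unique intersection of the containing lines exists. Solution: t = 16/35, s = 5/7 — both in [0, 1], so the segments cross. Intersection point: (-2/7, 19/7).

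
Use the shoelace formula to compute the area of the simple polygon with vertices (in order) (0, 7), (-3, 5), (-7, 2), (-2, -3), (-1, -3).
Area = 71/2

Shoelace formula: Area = (1/2) |Σ_i (x_i · y_{i+1} − x_{i+1} · y_i)| (indices mod n). Compute each cross term:
  (0)(5) − (-3)(7) = 21
  (-3)(2) − (-7)(5) = 29
  (-7)(-3) − (-2)(2) = 25
  (-2)(-3) − (-1)(-3) = 3
  (-1)(7) − (0)(-3) = -7
Sum = 71, so (signed) Area = 71/2 = 71/2, |Area| = 71/2.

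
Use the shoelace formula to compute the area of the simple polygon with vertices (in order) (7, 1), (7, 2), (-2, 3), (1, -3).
Area = 57/2

Shoelace formula: Area = (1/2) |Σ_i (x_i · y_{i+1} − x_{i+1} · y_i)| (indices mod n). Compute each cross term:
  (7)(2) − (7)(1) = 7
  (7)(3) − (-2)(2) = 25
  (-2)(-3) − (1)(3) = 3
  (1)(1) − (7)(-3) = 22
Sum = 57, so (signed) Area = 57/2 = 57/2, |Area| = 57/2.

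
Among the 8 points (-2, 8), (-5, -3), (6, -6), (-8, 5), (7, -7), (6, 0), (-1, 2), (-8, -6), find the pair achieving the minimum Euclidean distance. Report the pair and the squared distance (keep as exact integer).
Pair = ((6, -6), (7, -7)); squared distance = 2

Compute all C(8, 2) = 28 pairwise squared distances (x_i − x_j)² + (y_i − y_j)². The minimum is 2, attained by the pair ((6, -6), (7, -7)).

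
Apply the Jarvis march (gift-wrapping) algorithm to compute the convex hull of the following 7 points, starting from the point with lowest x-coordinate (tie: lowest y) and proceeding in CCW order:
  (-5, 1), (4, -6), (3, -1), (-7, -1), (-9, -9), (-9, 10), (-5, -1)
Hull (CCW) = [(-9, -9), (4, -6), (3, -1), (-9, 10)]

Jarvis march: at each step, from the current hull vertex p, select the next vertex q as the point such that every other point lies strictly to the left of (or on) the directed line p → q. (Equivalently: for every other point r, the cross product (q − p) × (r − p) ≥ 0.)
Starting point (lowest x, tie lowest y): (-9, -9). Wrap until returning to start. Resulting hull: (-9, -9), (4, -6), (3, -1), (-9, 10).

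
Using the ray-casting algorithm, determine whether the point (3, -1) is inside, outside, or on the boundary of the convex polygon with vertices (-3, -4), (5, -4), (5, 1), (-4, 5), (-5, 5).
The point (3, -1) lies strictly inside the polygon

Cast a horizontal ray to the right from the query point and count how many polygon edges it crosses (each edge strictly once or zero times, handled with the usual half-open convention). 
Parity of crossings → odd ⇒ inside.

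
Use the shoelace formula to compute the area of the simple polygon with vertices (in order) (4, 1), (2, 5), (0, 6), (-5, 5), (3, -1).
Area = 57/2

Shoelace formula: Area = (1/2) |Σ_i (x_i · y_{i+1} − x_{i+1} · y_i)| (indices mod n). Compute each cross term:
  (4)(5) − (2)(1) = 18
  (2)(6) − (0)(5) = 12
  (0)(5) − (-5)(6) = 30
  (-5)(-1) − (3)(5) = -10
  (3)(1) − (4)(-1) = 7
Sum = 57, so (signed) Area = 57/2 = 57/2, |Area| = 57/2.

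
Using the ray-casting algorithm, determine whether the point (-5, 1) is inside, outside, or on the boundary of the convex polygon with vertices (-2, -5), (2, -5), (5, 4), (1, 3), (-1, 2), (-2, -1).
The point (-5, 1) lies strictly outside the polygon

Cast a horizontal ray to the right from the query point and count how many polygon edges it crosses (each edge strictly once or zero times, handled with the usual half-open convention). 
Parity of crossings → even ⇒ outside.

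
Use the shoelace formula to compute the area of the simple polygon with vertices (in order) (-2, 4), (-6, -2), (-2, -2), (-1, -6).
Area = 15

Shoelace formula: Area = (1/2) |Σ_i (x_i · y_{i+1} − x_{i+1} · y_i)| (indices mod n). Compute each cross term:
  (-2)(-2) − (-6)(4) = 28
  (-6)(-2) − (-2)(-2) = 8
  (-2)(-6) − (-1)(-2) = 10
  (-1)(4) − (-2)(-6) = -16
Sum = 30, so (signed) Area = 30/2 = 15, |Area| = 15.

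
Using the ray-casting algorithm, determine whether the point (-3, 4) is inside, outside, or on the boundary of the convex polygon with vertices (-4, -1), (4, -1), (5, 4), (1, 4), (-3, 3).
The point (-3, 4) lies strictly outside the polygon

Cast a horizontal ray to the right from the query point and count how many polygon edges it crosses (each edge strictly once or zero times, handled with the usual half-open convention). 
Parity of crossings → even ⇒ outside.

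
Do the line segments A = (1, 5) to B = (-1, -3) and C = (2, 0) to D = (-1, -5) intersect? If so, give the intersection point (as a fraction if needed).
No (intersection of containing lines falls outside at least one segment)

Parametrize and solve: t = 10/7, s = 9/7. At least one of these is outside [0, 1], so the segments do not intersect.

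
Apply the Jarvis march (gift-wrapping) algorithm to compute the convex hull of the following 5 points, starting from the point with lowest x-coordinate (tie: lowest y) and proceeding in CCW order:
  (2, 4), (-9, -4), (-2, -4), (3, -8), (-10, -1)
Hull (CCW) = [(-10, -1), (-9, -4), (3, -8), (2, 4)]

Jarvis march: at each step, from the current hull vertex p, select the next vertex q as the point such that every other point lies strictly to the left of (or on) the directed line p → q. (Equivalently: for every other point r, the cross product (q − p) × (r − p) ≥ 0.)
Starting point (lowest x, tie lowest y): (-10, -1). Wrap until returning to start. Resulting hull: (-10, -1), (-9, -4), (3, -8), (2, 4).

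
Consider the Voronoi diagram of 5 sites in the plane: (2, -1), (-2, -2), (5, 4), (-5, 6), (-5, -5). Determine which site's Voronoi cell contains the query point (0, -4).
Nearest site = (-2, -2)

The Voronoi cell of site s contains exactly those query points closer to s than to any other site. Compute squared distances from q = (0, -4) to each site:
  (-2 − 0)² + (-2 − -4)² = 8
  (2 − 0)² + (-1 − -4)² = 13
  (-5 − 0)² + (-5 − -4)² = 26
  (5 − 0)² + (4 − -4)² = 89
  (-5 − 0)² + (6 − -4)² = 125
Minimum is attained by (-2, -2), so q lies in its Voronoi cell.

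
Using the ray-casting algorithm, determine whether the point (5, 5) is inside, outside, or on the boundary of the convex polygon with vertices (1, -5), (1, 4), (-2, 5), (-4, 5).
The point (5, 5) lies strictly outside the polygon

Cast a horizontal ray to the right from the query point and count how many polygon edges it crosses (each edge strictly once or zero times, handled with the usual half-open convention). 
Parity of crossings → even ⇒ outside.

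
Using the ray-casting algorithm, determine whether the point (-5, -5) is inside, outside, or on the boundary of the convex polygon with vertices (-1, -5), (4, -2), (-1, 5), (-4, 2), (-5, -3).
The point (-5, -5) lies strictly outside the polygon

Cast a horizontal ray to the right from the query point and count how many polygon edges it crosses (each edge strictly once or zero times, handled with the usual half-open convention). 
Parity of crossings → even ⇒ outside.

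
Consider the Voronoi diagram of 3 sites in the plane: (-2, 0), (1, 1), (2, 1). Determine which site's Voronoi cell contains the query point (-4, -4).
Nearest site = (-2, 0)

The Voronoi cell of site s contains exactly those query points closer to s than to any other site. Compute squared distances from q = (-4, -4) to each site:
  (-2 − -4)² + (0 − -4)² = 20
  (1 − -4)² + (1 − -4)² = 50
  (2 − -4)² + (1 − -4)² = 61
Minimum is attained by (-2, 0), so q lies in its Voronoi cell.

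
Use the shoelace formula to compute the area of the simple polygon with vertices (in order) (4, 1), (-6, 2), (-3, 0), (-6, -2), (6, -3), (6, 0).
Area = 40

Shoelace formula: Area = (1/2) |Σ_i (x_i · y_{i+1} − x_{i+1} · y_i)| (indices mod n). Compute each cross term:
  (4)(2) − (-6)(1) = 14
  (-6)(0) − (-3)(2) = 6
  (-3)(-2) − (-6)(0) = 6
  (-6)(-3) − (6)(-2) = 30
  (6)(0) − (6)(-3) = 18
  (6)(1) − (4)(0) = 6
Sum = 80, so (signed) Area = 80/2 = 40, |Area| = 40.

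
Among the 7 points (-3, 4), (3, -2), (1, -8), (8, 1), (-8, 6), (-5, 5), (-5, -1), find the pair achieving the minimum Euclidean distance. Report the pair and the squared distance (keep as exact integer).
Pair = ((-3, 4), (-5, 5)); squared distance = 5

Compute all C(7, 2) = 21 pairwise squared distances (x_i − x_j)² + (y_i − y_j)². The minimum is 5, attained by the pair ((-3, 4), (-5, 5)).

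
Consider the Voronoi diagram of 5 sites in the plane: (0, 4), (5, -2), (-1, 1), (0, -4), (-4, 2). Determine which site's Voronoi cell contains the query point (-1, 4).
Nearest site = (0, 4)

The Voronoi cell of site s contains exactly those query points closer to s than to any other site. Compute squared distances from q = (-1, 4) to each site:
  (0 − -1)² + (4 − 4)² = 1
  (-1 − -1)² + (1 − 4)² = 9
  (-4 − -1)² + (2 − 4)² = 13
  (0 − -1)² + (-4 − 4)² = 65
  (5 − -1)² + (-2 − 4)² = 72
Minimum is attained by (0, 4), so q lies in its Voronoi cell.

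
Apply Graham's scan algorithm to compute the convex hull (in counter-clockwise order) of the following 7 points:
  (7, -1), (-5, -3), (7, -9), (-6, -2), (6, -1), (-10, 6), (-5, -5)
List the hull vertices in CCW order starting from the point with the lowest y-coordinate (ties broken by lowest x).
Hull (CCW) = [(7, -9), (7, -1), (-10, 6), (-5, -5)]

Graham scan procedure:
  1. Find the pivot p₀ = point with lowest y (tie → lowest x): (7, -9).
  2. Sort the remaining points by polar angle around p₀.
  3. Walk through sorted points, maintaining a stack; pop the top while the last three entries make a non-left turn (cross product ≤ 0).
  4. Final stack is the convex hull in CCW order: (7, -9), (7, -1), (-10, 6), (-5, -5).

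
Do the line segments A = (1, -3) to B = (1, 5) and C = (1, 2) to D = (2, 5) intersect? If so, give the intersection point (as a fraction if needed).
Yes; intersection at (1, 2) (t = 5/8 on AB, s = 0 on CD)

Parametrize AB as A + t(B − A) = (1 + 0 t, -3 + 8 t) and CD as C + s(D − C) = (1 + 1 s, 2 + 3 s). Solve the linear system for (t, s). Determinant = 8 ≠ 0, so a unique intersection of the containing lines exists. Solution: t = 5/8, s = 0 — both in [0, 1], so the segments cross. Intersection point: (1, 2).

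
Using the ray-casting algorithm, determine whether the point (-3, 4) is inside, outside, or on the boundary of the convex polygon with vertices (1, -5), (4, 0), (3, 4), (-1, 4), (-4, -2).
The point (-3, 4) lies strictly outside the polygon

Cast a horizontal ray to the right from the query point and count how many polygon edges it crosses (each edge strictly once or zero times, handled with the usual half-open convention). 
Parity of crossings → even ⇒ outside.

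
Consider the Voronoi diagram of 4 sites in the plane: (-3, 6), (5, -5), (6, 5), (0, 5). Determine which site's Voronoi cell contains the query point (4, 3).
Nearest site = (6, 5)

The Voronoi cell of site s contains exactly those query points closer to s than to any other site. Compute squared distances from q = (4, 3) to each site:
  (6 − 4)² + (5 − 3)² = 8
  (0 − 4)² + (5 − 3)² = 20
  (-3 − 4)² + (6 − 3)² = 58
  (5 − 4)² + (-5 − 3)² = 65
Minimum is attained by (6, 5), so q lies in its Voronoi cell.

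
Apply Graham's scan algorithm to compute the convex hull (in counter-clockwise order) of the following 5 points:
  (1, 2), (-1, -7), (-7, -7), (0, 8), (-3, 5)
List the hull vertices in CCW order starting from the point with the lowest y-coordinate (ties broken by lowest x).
Hull (CCW) = [(-7, -7), (-1, -7), (1, 2), (0, 8), (-3, 5)]

Graham scan procedure:
  1. Find the pivot p₀ = point with lowest y (tie → lowest x): (-7, -7).
  2. Sort the remaining points by polar angle around p₀.
  3. Walk through sorted points, maintaining a stack; pop the top while the last three entries make a non-left turn (cross product ≤ 0).
  4. Final stack is the convex hull in CCW order: (-7, -7), (-1, -7), (1, 2), (0, 8), (-3, 5).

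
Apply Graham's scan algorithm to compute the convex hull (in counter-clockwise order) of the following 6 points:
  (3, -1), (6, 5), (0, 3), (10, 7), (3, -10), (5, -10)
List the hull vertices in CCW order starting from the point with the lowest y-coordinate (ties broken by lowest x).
Hull (CCW) = [(3, -10), (5, -10), (10, 7), (0, 3)]

Graham scan procedure:
  1. Find the pivot p₀ = point with lowest y (tie → lowest x): (3, -10).
  2. Sort the remaining points by polar angle around p₀.
  3. Walk through sorted points, maintaining a stack; pop the top while the last three entries make a non-left turn (cross product ≤ 0).
  4. Final stack is the convex hull in CCW order: (3, -10), (5, -10), (10, 7), (0, 3).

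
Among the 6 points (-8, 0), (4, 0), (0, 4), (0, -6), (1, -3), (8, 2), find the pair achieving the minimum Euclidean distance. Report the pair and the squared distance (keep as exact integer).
Pair = ((0, -6), (1, -3)); squared distance = 10

Compute all C(6, 2) = 15 pairwise squared distances (x_i − x_j)² + (y_i − y_j)². The minimum is 10, attained by the pair ((0, -6), (1, -3)).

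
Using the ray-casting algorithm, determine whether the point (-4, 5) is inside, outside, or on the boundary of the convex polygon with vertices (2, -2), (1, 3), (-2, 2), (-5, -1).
The point (-4, 5) lies strictly outside the polygon

Cast a horizontal ray to the right from the query point and count how many polygon edges it crosses (each edge strictly once or zero times, handled with the usual half-open convention). 
Parity of crossings → even ⇒ outside.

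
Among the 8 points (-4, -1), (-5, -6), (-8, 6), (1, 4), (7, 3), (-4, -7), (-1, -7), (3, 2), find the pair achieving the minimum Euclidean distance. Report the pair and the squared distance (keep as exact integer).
Pair = ((-5, -6), (-4, -7)); squared distance = 2

Compute all C(8, 2) = 28 pairwise squared distances (x_i − x_j)² + (y_i − y_j)². The minimum is 2, attained by the pair ((-5, -6), (-4, -7)).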